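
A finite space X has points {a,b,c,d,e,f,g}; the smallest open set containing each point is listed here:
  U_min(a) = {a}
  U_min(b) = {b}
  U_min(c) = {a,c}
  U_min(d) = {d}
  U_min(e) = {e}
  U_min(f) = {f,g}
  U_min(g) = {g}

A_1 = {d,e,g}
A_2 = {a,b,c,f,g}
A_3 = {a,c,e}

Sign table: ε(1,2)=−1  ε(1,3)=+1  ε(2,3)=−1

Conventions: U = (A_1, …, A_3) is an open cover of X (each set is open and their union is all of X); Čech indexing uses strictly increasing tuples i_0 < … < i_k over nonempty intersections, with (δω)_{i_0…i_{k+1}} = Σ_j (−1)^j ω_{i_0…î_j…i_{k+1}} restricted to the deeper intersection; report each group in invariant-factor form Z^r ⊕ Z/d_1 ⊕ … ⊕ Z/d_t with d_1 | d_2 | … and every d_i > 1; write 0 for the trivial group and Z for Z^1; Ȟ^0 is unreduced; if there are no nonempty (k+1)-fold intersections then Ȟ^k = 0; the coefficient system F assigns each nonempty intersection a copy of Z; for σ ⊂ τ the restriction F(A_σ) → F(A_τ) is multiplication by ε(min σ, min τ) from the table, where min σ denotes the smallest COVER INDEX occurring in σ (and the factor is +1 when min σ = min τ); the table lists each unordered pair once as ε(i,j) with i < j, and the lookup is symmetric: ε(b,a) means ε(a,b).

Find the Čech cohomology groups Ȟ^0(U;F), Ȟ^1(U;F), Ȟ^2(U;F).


Ȟ^0 ≅ Z,  Ȟ^1 ≅ Z,  Ȟ^2 ≅ 0

intersection data:
  A12={g} A13={e} A23={a,c}
C dims 3,3; δ0: rk 2, SNF 1^2
Ȟ^0 = (3 − 2) − 0 = 1, so Ȟ^0 ≅ Z
Ȟ^1 = (3 − 0) − 2 = 1, so Ȟ^1 ≅ Z
Ȟ^2 = (0 − 0) − 0 = 0, so Ȟ^2 ≅ 0


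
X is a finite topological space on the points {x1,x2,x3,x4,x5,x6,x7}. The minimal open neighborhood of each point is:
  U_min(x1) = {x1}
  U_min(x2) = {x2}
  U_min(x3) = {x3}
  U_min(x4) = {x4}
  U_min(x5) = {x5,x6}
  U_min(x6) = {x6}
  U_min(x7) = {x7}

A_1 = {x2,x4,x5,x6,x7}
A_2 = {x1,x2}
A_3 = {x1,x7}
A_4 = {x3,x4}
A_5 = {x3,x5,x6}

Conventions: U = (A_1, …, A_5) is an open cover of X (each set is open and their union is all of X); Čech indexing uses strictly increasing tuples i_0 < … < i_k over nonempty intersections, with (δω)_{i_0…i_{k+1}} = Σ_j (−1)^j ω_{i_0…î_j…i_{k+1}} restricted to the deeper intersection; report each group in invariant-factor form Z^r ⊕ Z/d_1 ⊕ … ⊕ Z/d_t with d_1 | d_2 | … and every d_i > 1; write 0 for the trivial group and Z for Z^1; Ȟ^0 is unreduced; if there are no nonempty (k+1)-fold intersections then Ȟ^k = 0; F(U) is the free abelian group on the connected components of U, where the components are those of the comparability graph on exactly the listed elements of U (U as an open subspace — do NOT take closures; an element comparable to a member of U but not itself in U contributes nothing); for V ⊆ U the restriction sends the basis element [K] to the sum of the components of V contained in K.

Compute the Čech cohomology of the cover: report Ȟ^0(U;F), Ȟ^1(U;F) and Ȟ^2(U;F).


Ȟ^0 ≅ Z^6, Ȟ^1 ≅ 0, Ȟ^2 ≅ 0

cover nerve:
  A12={x2} A13={x7} A14={x4} A15={x5,x6} A23={x1} A45={x3}
components per intersection:
  A1: {x2} {x4} {x5,x6} {x7}
  A2: {x1} {x2}
  A3: {x1} {x7}
  A4: {x3} {x4}
  A5: {x3} {x5,x6}
  A12: {x2}
  A13: {x7}
  A14: {x4}
  A15: {x5,x6}
  A23: {x1}
  A45: {x3}
C dims 12,6; δ0: rk 6, SNF 1^6
Ȟ^0: (12−6)−0=6 ⇒ Z^6
Ȟ^1: (6−0)−6=0 ⇒ 0
Ȟ^2: (0−0)−0=0 ⇒ 0


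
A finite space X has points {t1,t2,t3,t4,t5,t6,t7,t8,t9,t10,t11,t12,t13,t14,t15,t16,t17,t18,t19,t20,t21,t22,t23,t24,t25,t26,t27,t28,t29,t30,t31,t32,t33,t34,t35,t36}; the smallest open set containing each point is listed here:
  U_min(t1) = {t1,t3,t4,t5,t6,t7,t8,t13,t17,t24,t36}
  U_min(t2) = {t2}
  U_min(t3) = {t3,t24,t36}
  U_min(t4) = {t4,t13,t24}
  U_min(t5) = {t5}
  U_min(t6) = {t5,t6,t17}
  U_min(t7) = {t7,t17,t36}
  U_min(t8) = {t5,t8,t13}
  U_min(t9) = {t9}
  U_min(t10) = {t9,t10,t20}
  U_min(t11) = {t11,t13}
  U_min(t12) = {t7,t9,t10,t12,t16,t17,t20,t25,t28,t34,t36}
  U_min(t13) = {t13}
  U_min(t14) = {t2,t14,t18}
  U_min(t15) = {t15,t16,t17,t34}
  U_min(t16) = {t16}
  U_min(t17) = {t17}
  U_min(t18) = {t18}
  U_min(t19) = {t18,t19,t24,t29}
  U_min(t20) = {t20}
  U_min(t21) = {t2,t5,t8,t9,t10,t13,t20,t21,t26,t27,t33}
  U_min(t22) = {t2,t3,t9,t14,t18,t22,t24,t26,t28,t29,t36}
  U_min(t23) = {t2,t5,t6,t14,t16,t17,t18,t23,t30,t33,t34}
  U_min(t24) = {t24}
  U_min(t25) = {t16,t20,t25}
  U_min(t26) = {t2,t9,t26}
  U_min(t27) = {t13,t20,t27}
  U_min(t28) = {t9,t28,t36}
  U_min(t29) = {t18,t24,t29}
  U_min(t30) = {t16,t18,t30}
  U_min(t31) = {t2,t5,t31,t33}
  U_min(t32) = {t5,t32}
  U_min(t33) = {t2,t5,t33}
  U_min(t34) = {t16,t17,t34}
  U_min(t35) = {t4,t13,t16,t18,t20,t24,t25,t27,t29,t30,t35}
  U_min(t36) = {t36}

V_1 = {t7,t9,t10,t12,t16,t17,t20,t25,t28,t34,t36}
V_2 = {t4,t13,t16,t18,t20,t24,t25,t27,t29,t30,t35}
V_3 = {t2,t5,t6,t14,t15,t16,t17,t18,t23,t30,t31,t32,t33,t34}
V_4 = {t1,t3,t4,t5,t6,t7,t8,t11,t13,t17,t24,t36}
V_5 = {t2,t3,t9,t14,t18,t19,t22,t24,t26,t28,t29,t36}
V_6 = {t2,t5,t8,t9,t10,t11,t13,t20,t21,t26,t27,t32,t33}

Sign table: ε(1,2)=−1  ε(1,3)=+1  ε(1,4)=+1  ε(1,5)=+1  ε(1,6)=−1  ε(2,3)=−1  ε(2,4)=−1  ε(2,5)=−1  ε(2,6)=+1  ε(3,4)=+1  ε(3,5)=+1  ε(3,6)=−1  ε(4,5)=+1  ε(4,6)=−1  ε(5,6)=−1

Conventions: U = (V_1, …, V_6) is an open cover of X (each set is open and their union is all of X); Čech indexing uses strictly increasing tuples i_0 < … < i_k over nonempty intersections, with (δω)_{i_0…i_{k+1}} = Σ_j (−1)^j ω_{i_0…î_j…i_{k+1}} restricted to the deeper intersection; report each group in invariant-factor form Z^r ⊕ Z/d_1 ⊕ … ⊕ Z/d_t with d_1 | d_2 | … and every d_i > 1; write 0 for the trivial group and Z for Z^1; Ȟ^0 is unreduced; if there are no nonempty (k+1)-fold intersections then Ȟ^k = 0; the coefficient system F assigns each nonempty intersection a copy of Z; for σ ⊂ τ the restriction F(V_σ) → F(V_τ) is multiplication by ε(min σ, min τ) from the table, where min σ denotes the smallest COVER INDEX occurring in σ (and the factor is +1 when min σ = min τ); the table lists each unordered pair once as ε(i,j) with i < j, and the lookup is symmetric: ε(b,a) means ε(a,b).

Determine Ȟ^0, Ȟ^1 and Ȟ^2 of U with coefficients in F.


nonempty overlaps:
  V12={t16,t20,t25} V13={t16,t17,t34} V14={t7,t17,t36} V15={t9,t28,t36} V16={t9,t10,t20} V23={t16,t18,t30} V24={t4,t13,t24} V25={t18,t24,t29} V26={t13,t20,t27} V34={t5,t6,t17} V35={t2,t14,t18} V36={t2,t5,t32,t33} V45={t3,t24,t36} V46={t5,t8,t11,t13} V56={t2,t9,t26}
  V123={t16} V126={t20} V134={t17} V145={t36} V156={t9} V235={t18} V245={t24} V246={t13} V346={t5} V356={t2}
C dims 6,15,10; δ0: rk 5, SNF 1^5; δ1: rk 10, SNF 1^9·2
degree 0: 6−5−0 = 1 → Ȟ^0 ≅ Z
degree 1: 15−10−5 = 0 → Ȟ^1 ≅ 0
degree 2: 10−0−10 = 0 plus torsion [2] → Ȟ^2 ≅ Z/2

Ȟ^0 ≅ Z, Ȟ^1 ≅ 0 and Ȟ^2 ≅ Z/2


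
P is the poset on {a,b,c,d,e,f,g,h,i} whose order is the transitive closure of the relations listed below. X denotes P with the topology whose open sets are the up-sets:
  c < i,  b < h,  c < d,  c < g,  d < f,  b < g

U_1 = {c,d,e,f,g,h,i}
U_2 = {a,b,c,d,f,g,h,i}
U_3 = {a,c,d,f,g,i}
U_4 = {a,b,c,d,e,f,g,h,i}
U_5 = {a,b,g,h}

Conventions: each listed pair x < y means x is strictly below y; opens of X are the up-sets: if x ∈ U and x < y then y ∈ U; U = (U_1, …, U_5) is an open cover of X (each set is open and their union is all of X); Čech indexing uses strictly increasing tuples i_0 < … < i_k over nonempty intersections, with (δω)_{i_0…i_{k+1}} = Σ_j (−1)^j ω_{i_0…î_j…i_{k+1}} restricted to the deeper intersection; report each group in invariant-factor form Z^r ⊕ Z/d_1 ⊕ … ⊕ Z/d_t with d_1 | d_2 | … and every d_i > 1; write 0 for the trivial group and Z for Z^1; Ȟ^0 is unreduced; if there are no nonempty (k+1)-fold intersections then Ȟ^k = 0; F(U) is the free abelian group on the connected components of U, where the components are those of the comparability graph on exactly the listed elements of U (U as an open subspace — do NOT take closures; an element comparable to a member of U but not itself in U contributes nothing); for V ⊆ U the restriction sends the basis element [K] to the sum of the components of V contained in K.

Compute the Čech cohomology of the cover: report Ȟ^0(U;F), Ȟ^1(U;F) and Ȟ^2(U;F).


Ȟ^0(U;F) ≅ Z^3,  Ȟ^1(U;F) ≅ 0,  Ȟ^2(U;F) ≅ 0

nerve of the cover:
  U12={c,d,f,g,h,i} U13={c,d,f,g,i} U14={c,d,e,f,g,h,i} U15={g,h} U23={a,c,d,f,g,i} U24={a,b,c,d,f,g,h,i} U25={a,b,g,h} U34={a,c,d,f,g,i} U35={a,g} U45={a,b,g,h}
  U123={c,d,f,g,i} U124={c,d,f,g,h,i} U125={g,h} U134={c,d,f,g,i} U135={g} U145={g,h} U234={a,c,d,f,g,i} U235={a,g} U245={a,b,g,h} U345={a,g}
  U1234={c,d,f,g,i} U1235={g} U1245={g,h} U1345={g} U2345={a,g}
  U12345={g}
components per intersection:
  U1: {c,d,f,g,i} {e} {h}
  U2: {a} {b,c,d,f,g,h,i}
  U3: {a} {c,d,f,g,i}
  U4: {a} {b,c,d,f,g,h,i} {e}
  U5: {a} {b,g,h}
  U12: {c,d,f,g,i} {h}
  U13: {c,d,f,g,i}
  U14: {c,d,f,g,i} {e} {h}
  U15: {g} {h}
  U23: {a} {c,d,f,g,i}
  U24: {a} {b,c,d,f,g,h,i}
  U25: {a} {b,g,h}
  U34: {a} {c,d,f,g,i}
  U35: {a} {g}
  U45: {a} {b,g,h}
  U123: {c,d,f,g,i}
  U124: {c,d,f,g,i} {h}
  U125: {g} {h}
  U134: {c,d,f,g,i}
  U135: {g}
  U145: {g} {h}
  U234: {a} {c,d,f,g,i}
  U235: {a} {g}
  U245: {a} {b,g,h}
  U345: {a} {g}
  U1234: {c,d,f,g,i}
  U1235: {g}
  U1245: {g} {h}
  U1345: {g}
  U2345: {a} {g}
  U12345: {g}
C dims 12,20,17,7; δ0: rk 9, SNF 1^9; δ1: rk 11, SNF 1^11; δ2: rk 6, SNF 1^6
Ȟ^0 = (12 − 9) − 0 = 3, so Ȟ^0 ≅ Z^3
Ȟ^1 = (20 − 11) − 9 = 0, so Ȟ^1 ≅ 0
Ȟ^2 = (17 − 6) − 11 = 0, so Ȟ^2 ≅ 0


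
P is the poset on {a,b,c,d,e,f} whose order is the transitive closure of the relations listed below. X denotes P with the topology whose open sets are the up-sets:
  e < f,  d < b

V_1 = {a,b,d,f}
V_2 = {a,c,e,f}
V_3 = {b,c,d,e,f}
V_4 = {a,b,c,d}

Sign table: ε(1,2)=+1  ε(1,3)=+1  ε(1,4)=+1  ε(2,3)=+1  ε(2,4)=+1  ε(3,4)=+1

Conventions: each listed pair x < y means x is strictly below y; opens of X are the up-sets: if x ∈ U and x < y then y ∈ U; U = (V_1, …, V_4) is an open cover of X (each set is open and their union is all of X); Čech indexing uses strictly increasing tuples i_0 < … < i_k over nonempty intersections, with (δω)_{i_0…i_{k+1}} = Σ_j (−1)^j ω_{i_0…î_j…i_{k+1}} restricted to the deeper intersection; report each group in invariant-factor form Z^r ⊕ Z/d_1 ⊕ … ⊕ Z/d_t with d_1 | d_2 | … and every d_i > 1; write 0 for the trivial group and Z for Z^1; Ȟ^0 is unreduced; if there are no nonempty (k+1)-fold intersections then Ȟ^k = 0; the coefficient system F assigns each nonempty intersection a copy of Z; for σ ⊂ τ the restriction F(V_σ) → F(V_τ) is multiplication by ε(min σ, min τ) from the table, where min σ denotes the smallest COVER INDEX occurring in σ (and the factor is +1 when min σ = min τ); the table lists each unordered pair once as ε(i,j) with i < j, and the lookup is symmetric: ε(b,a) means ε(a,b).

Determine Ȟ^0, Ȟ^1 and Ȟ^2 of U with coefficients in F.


Ȟ^0(U;F) ≅ Z, Ȟ^1(U;F) ≅ 0 and Ȟ^2(U;F) ≅ Z

cover nerve:
  V12={a,f} V13={b,d,f} V14={a,b,d} V23={c,e,f} V24={a,c} V34={b,c,d}
  V123={f} V124={a} V134={b,d} V234={c}
C dims 4,6,4; δ0: rk 3, SNF 1^3; δ1: rk 3, SNF 1^3
Ȟ^0: (4−3)−0=1 ⇒ Z
Ȟ^1: (6−3)−3=0 ⇒ 0
Ȟ^2: (4−0)−3=1 ⇒ Z


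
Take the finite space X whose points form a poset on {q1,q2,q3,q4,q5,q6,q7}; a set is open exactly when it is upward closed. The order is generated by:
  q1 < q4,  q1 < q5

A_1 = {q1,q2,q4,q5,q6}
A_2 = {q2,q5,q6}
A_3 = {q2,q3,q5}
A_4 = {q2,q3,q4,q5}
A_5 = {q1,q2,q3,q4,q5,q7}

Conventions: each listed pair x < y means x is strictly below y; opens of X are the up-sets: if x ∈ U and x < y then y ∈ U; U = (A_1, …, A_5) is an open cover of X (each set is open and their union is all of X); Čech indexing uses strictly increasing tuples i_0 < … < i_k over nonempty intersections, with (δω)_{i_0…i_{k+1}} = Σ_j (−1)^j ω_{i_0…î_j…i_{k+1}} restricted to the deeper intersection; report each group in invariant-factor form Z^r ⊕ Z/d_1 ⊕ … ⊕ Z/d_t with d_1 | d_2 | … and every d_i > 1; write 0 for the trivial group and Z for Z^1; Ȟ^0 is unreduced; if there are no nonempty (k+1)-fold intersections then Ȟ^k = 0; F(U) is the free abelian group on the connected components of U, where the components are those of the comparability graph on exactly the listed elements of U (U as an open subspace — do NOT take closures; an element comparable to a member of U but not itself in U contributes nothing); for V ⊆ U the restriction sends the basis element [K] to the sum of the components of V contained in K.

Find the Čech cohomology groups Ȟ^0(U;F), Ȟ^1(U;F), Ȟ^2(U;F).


Ȟ^0(U;F) ≅ Z^5,  Ȟ^1(U;F) ≅ 0,  Ȟ^2(U;F) ≅ 0

nonempty overlaps:
  A12={q2,q5,q6} A13={q2,q5} A14={q2,q4,q5} A15={q1,q2,q4,q5} A23={q2,q5} A24={q2,q5} A25={q2,q5} A34={q2,q3,q5} A35={q2,q3,q5} A45={q2,q3,q4,q5}
  A123={q2,q5} A124={q2,q5} A125={q2,q5} A134={q2,q5} A135={q2,q5} A145={q2,q4,q5} A234={q2,q5} A235={q2,q5} A245={q2,q5} A345={q2,q3,q5}
  A1234={q2,q5} A1235={q2,q5} A1245={q2,q5} A1345={q2,q5} A2345={q2,q5}
  A12345={q2,q5}
components per intersection:
  A1: {q1,q4,q5} {q2} {q6}
  A2: {q2} {q5} {q6}
  A3: {q2} {q3} {q5}
  A4: {q2} {q3} {q4} {q5}
  A5: {q1,q4,q5} {q2} {q3} {q7}
  A12: {q2} {q5} {q6}
  A13: {q2} {q5}
  A14: {q2} {q4} {q5}
  A15: {q1,q4,q5} {q2}
  A23: {q2} {q5}
  A24: {q2} {q5}
  A25: {q2} {q5}
  A34: {q2} {q3} {q5}
  A35: {q2} {q3} {q5}
  A45: {q2} {q3} {q4} {q5}
  A123: {q2} {q5}
  A124: {q2} {q5}
  A125: {q2} {q5}
  A134: {q2} {q5}
  A135: {q2} {q5}
  A145: {q2} {q4} {q5}
  A234: {q2} {q5}
  A235: {q2} {q5}
  A245: {q2} {q5}
  A345: {q2} {q3} {q5}
  A1234: {q2} {q5}
  A1235: {q2} {q5}
  A1245: {q2} {q5}
  A1345: {q2} {q5}
  A2345: {q2} {q5}
  A12345: {q2} {q5}
C dims 17,26,22,10; δ0: rk 12, SNF 1^12; δ1: rk 14, SNF 1^14; δ2: rk 8, SNF 1^8
degree 0: 17−12−0 = 5 → Ȟ^0 ≅ Z^5
degree 1: 26−14−12 = 0 → Ȟ^1 ≅ 0
degree 2: 22−8−14 = 0 → Ȟ^2 ≅ 0


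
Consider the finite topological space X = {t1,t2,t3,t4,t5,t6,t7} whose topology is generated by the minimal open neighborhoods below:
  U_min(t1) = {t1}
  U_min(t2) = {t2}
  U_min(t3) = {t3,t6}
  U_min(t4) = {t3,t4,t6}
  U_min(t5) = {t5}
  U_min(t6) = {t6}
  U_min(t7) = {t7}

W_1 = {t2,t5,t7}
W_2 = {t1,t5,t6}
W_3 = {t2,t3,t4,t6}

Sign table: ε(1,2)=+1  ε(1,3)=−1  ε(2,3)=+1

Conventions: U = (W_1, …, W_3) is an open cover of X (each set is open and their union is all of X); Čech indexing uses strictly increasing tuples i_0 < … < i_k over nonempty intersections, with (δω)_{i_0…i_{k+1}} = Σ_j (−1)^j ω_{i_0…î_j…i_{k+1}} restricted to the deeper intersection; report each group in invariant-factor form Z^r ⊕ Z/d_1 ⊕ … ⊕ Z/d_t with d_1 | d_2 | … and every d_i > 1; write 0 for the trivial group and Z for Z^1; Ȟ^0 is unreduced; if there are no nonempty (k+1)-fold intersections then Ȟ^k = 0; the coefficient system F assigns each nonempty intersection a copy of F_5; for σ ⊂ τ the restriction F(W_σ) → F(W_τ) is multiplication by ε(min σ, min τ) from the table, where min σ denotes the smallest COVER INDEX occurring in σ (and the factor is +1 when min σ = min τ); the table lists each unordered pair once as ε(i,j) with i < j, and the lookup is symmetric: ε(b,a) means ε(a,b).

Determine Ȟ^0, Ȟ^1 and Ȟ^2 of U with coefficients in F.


Ȟ^0 = 0,  Ȟ^1 = 0,  Ȟ^2 = 0

nerve simplices:
  W12={t5} W13={t2} W23={t6}
C dims 3,3; δ0: rk_F5 3
degree 0: 3−3−0 = 0 → Ȟ^0 ≅ 0
degree 1: 3−0−3 = 0 → Ȟ^1 ≅ 0
degree 2: 0−0−0 = 0 → Ȟ^2 ≅ 0


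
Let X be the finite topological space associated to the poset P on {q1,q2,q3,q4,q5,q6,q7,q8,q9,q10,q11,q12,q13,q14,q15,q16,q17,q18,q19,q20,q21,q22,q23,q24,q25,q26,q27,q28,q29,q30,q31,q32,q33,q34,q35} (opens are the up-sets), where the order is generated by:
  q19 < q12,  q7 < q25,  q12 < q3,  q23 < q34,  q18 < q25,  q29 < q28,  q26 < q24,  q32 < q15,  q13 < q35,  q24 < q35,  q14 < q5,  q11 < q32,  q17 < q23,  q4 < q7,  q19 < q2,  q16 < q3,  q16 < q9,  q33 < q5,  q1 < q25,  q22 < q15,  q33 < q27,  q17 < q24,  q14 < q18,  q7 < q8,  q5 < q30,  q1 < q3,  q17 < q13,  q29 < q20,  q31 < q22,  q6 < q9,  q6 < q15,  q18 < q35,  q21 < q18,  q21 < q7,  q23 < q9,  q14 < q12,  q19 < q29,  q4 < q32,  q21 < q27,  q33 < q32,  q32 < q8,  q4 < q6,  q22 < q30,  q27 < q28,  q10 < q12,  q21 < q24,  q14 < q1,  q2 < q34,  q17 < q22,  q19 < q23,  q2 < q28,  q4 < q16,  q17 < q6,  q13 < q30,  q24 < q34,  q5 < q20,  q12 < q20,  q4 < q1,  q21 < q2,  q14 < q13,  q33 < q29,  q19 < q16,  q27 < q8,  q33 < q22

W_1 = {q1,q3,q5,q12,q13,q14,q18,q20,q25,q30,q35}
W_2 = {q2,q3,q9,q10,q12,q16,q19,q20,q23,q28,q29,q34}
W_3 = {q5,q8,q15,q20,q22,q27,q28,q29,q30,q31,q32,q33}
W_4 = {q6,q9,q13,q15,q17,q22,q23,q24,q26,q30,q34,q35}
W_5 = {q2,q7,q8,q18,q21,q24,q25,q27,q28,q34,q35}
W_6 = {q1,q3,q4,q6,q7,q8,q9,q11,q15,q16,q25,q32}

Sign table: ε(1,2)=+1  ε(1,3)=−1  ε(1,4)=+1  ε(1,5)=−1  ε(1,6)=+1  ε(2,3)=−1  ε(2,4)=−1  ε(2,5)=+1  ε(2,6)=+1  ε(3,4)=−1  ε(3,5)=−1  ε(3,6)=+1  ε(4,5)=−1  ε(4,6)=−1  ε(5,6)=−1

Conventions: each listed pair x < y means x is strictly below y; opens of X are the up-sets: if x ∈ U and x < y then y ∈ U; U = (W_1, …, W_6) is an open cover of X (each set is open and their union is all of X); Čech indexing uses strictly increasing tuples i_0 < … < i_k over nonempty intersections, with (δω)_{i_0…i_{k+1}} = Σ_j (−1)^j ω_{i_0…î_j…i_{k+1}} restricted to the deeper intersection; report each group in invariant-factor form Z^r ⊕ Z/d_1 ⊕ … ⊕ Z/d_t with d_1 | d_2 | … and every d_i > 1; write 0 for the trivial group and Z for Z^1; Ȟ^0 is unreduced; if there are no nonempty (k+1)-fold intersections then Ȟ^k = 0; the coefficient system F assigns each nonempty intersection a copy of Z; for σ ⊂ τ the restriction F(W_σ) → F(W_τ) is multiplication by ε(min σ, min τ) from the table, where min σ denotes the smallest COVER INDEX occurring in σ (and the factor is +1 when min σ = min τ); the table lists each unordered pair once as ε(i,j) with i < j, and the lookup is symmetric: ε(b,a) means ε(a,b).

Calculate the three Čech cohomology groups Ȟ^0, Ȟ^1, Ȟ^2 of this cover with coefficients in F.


nerve of the cover:
  W12={q3,q12,q20} W13={q5,q20,q30} W14={q13,q30,q35} W15={q18,q25,q35} W16={q1,q3,q25} W23={q20,q28,q29} W24={q9,q23,q34} W25={q2,q28,q34} W26={q3,q9,q16} W34={q15,q22,q30} W35={q8,q27,q28} W36={q8,q15,q32} W45={q24,q34,q35} W46={q6,q9,q15} W56={q7,q8,q25}
  W123={q20} W126={q3} W134={q30} W145={q35} W156={q25} W235={q28} W245={q34} W246={q9} W346={q15} W356={q8}
C dims 6,15,10; δ0: rk 6, SNF 1^5·2; δ1: rk 9, SNF 1^9
Ȟ^0 = (6 − 6) − 0 = 0, so Ȟ^0 ≅ 0
Ȟ^1 = (15 − 9) − 6 = 0 plus torsion [2], so Ȟ^1 ≅ Z/2
Ȟ^2 = (10 − 0) − 9 = 1, so Ȟ^2 ≅ Z

Ȟ^0 = 0, Ȟ^1 = Z/2, Ȟ^2 = Z


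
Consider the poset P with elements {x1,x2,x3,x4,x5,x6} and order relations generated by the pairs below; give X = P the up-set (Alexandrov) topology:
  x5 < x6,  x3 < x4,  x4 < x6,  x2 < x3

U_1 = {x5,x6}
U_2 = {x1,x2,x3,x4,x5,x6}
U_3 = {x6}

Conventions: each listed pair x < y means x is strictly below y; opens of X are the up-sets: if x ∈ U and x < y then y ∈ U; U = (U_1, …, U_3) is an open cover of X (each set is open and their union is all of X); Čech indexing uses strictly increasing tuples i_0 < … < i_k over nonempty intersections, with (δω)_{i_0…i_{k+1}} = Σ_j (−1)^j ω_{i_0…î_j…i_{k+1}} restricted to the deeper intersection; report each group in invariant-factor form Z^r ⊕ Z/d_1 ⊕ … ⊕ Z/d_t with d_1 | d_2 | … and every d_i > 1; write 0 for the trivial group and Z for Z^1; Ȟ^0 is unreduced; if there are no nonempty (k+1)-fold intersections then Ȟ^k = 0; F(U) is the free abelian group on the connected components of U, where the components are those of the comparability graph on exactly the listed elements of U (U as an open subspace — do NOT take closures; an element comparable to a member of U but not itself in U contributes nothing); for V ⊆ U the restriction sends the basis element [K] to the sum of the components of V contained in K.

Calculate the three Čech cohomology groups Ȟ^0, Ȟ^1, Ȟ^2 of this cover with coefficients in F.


nerve of the cover:
  U12={x5,x6} U13={x6} U23={x6}
  U123={x6}
components per intersection:
  U1: {x5,x6}
  U2: {x1} {x2,x3,x4,x5,x6}
  U3: {x6}
  U12: {x5,x6}
  U13: {x6}
  U23: {x6}
  U123: {x6}
C dims 4,3,1; δ0: rk 2, SNF 1^2; δ1: rk 1, SNF 1^1
Ȟ^0 = (4 − 2) − 0 = 2, so Ȟ^0 ≅ Z^2
Ȟ^1 = (3 − 1) − 2 = 0, so Ȟ^1 ≅ 0
Ȟ^2 = (1 − 0) − 1 = 0, so Ȟ^2 ≅ 0

Ȟ^0 = Z^2, Ȟ^1 = 0, Ȟ^2 = 0


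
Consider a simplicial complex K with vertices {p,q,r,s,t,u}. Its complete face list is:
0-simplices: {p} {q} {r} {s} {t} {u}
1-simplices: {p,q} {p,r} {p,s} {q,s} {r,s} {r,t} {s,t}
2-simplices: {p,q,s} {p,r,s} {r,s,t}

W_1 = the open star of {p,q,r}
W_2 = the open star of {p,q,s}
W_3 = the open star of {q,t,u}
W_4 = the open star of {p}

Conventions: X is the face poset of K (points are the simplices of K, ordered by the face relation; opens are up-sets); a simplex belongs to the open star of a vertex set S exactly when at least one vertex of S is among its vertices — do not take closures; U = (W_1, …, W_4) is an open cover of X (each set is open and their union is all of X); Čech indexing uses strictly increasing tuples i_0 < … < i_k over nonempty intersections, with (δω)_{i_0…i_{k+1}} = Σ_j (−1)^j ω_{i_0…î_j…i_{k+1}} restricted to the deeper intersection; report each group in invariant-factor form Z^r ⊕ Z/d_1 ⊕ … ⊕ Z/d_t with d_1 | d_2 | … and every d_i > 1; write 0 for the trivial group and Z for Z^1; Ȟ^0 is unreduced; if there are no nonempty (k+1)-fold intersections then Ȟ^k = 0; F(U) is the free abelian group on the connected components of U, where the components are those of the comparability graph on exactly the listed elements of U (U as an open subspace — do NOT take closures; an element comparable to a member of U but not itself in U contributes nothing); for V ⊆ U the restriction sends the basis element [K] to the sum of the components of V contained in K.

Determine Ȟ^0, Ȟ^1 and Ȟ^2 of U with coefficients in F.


nonempty intersections:
  W1={{p},{q},{r},{p,q},{p,r},{p,s},{q,s},{r,s},{r,t},{p,q,s},{p,r,s},{r,s,t}} W2={{p},{q},{s},{p,q},{p,r},{p,s},{q,s},{r,s},{s,t},{p,q,s},{p,r,s},{r,s,t}} W3={{q},{t},{u},{p,q},{q,s},{r,t},{s,t},{p,q,s},{r,s,t}} W4={{p},{p,q},{p,r},{p,s},{p,q,s},{p,r,s}}
  W12={{p},{q},{p,q},{p,r},{p,s},{q,s},{r,s},{p,q,s},{p,r,s},{r,s,t}} W13={{q},{p,q},{q,s},{r,t},{p,q,s},{r,s,t}} W14={{p},{p,q},{p,r},{p,s},{p,q,s},{p,r,s}} W23={{q},{p,q},{q,s},{s,t},{p,q,s},{r,s,t}} W24={{p},{p,q},{p,r},{p,s},{p,q,s},{p,r,s}} W34={{p,q},{p,q,s}}
  W123={{q},{p,q},{q,s},{p,q,s},{r,s,t}} W124={{p},{p,q},{p,r},{p,s},{p,q,s},{p,r,s}} W134={{p,q},{p,q,s}} W234={{p,q},{p,q,s}}
  W1234={{p,q},{p,q,s}}
components per intersection:
  W1: {{p},{q},{r},{p,q},{p,r},{p,s},{q,s},{r,s},{r,t},{p,q,s},{p,r,s},{r,s,t}}
  W2: {{p},{q},{s},{p,q},{p,r},{p,s},{q,s},{r,s},{s,t},{p,q,s},{p,r,s},{r,s,t}}
  W3: {{q},{p,q},{q,s},{p,q,s}} {{t},{r,t},{s,t},{r,s,t}} {{u}}
  W4: {{p},{p,q},{p,r},{p,s},{p,q,s},{p,r,s}}
  W12: {{p},{q},{p,q},{p,r},{p,s},{q,s},{r,s},{p,q,s},{p,r,s},{r,s,t}}
  W13: {{q},{p,q},{q,s},{p,q,s}} {{r,t},{r,s,t}}
  W14: {{p},{p,q},{p,r},{p,s},{p,q,s},{p,r,s}}
  W23: {{q},{p,q},{q,s},{p,q,s}} {{s,t},{r,s,t}}
  W24: {{p},{p,q},{p,r},{p,s},{p,q,s},{p,r,s}}
  W34: {{p,q},{p,q,s}}
  W123: {{q},{p,q},{q,s},{p,q,s}} {{r,s,t}}
  W124: {{p},{p,q},{p,r},{p,s},{p,q,s},{p,r,s}}
  W134: {{p,q},{p,q,s}}
  W234: {{p,q},{p,q,s}}
  W1234: {{p,q},{p,q,s}}
C dims 6,8,5,1; δ0: rk 4, SNF 1^4; δ1: rk 4, SNF 1^4; δ2: rk 1, SNF 1^1
Ȟ^0: (6−4)−0=2 ⇒ Z^2
Ȟ^1: (8−4)−4=0 ⇒ 0
Ȟ^2: (5−1)−4=0 ⇒ 0

Ȟ^0 = Z^2, Ȟ^1 = 0, Ȟ^2 = 0


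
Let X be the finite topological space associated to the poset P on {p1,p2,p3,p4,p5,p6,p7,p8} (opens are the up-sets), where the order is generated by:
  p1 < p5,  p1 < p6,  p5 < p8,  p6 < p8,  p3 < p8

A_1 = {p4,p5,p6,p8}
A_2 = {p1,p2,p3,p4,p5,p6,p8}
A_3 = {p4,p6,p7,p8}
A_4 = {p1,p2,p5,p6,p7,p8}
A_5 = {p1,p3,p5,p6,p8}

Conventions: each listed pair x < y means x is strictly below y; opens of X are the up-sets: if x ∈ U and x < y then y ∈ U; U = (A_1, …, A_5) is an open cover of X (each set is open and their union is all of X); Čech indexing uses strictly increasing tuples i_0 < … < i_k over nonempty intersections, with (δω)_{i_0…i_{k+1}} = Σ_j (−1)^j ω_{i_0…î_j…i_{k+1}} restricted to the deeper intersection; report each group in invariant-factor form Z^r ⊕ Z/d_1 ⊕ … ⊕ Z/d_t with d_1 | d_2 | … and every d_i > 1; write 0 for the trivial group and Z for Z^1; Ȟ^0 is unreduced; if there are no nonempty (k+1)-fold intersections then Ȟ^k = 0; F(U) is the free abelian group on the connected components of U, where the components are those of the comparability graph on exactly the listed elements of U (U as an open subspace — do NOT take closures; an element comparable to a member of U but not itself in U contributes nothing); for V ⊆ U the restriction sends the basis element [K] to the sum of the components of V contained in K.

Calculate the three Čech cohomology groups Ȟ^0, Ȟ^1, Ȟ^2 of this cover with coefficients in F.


Ȟ^0(U;F) ≅ Z^4,  Ȟ^1(U;F) ≅ 0,  Ȟ^2(U;F) ≅ 0

nonempty overlaps:
  A12={p4,p5,p6,p8} A13={p4,p6,p8} A14={p5,p6,p8} A15={p5,p6,p8} A23={p4,p6,p8} A24={p1,p2,p5,p6,p8} A25={p1,p3,p5,p6,p8} A34={p6,p7,p8} A35={p6,p8} A45={p1,p5,p6,p8}
  A123={p4,p6,p8} A124={p5,p6,p8} A125={p5,p6,p8} A134={p6,p8} A135={p6,p8} A145={p5,p6,p8} A234={p6,p8} A235={p6,p8} A245={p1,p5,p6,p8} A345={p6,p8}
  A1234={p6,p8} A1235={p6,p8} A1245={p5,p6,p8} A1345={p6,p8} A2345={p6,p8}
  A12345={p6,p8}
components per intersection:
  A1: {p4} {p5,p6,p8}
  A2: {p1,p3,p5,p6,p8} {p2} {p4}
  A3: {p4} {p6,p8} {p7}
  A4: {p1,p5,p6,p8} {p2} {p7}
  A5: {p1,p3,p5,p6,p8}
  A12: {p4} {p5,p6,p8}
  A13: {p4} {p6,p8}
  A14: {p5,p6,p8}
  A15: {p5,p6,p8}
  A23: {p4} {p6,p8}
  A24: {p1,p5,p6,p8} {p2}
  A25: {p1,p3,p5,p6,p8}
  A34: {p6,p8} {p7}
  A35: {p6,p8}
  A45: {p1,p5,p6,p8}
  A123: {p4} {p6,p8}
  A124: {p5,p6,p8}
  A125: {p5,p6,p8}
  A134: {p6,p8}
  A135: {p6,p8}
  A145: {p5,p6,p8}
  A234: {p6,p8}
  A235: {p6,p8}
  A245: {p1,p5,p6,p8}
  A345: {p6,p8}
  A1234: {p6,p8}
  A1235: {p6,p8}
  A1245: {p5,p6,p8}
  A1345: {p6,p8}
  A2345: {p6,p8}
  A12345: {p6,p8}
C dims 12,15,11,5; δ0: rk 8, SNF 1^8; δ1: rk 7, SNF 1^7; δ2: rk 4, SNF 1^4
degree 0: 12−8−0 = 4 → Ȟ^0 ≅ Z^4
degree 1: 15−7−8 = 0 → Ȟ^1 ≅ 0
degree 2: 11−4−7 = 0 → Ȟ^2 ≅ 0


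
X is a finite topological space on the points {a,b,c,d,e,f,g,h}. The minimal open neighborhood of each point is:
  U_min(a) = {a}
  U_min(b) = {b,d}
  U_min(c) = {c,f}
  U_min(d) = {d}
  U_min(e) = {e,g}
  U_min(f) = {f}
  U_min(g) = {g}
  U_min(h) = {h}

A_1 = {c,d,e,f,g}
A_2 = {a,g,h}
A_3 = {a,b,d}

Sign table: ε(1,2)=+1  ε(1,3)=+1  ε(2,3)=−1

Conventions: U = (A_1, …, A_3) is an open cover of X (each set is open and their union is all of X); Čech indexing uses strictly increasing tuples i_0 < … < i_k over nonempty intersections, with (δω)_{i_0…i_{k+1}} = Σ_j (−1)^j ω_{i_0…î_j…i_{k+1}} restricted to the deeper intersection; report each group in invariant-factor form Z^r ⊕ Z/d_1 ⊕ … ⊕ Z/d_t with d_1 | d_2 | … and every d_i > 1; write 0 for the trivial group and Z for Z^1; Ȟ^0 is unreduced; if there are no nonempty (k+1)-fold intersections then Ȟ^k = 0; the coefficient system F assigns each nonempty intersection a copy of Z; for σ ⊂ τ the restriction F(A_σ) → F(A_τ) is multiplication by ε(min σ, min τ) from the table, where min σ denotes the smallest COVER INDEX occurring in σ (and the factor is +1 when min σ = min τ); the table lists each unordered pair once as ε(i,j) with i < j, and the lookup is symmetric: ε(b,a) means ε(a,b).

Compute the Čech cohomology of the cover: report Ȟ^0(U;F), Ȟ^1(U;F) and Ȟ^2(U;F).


Ȟ^0 = 0; Ȟ^1 = Z/2; Ȟ^2 = 0

cover nerve:
  A12={g} A13={d} A23={a}
C dims 3,3; δ0: rk 3, SNF 1^2·2
Ȟ^0: (3−3)−0=0 ⇒ 0
Ȟ^1: (3−0)−3=0 plus torsion [2] ⇒ Z/2
Ȟ^2: (0−0)−0=0 ⇒ 0


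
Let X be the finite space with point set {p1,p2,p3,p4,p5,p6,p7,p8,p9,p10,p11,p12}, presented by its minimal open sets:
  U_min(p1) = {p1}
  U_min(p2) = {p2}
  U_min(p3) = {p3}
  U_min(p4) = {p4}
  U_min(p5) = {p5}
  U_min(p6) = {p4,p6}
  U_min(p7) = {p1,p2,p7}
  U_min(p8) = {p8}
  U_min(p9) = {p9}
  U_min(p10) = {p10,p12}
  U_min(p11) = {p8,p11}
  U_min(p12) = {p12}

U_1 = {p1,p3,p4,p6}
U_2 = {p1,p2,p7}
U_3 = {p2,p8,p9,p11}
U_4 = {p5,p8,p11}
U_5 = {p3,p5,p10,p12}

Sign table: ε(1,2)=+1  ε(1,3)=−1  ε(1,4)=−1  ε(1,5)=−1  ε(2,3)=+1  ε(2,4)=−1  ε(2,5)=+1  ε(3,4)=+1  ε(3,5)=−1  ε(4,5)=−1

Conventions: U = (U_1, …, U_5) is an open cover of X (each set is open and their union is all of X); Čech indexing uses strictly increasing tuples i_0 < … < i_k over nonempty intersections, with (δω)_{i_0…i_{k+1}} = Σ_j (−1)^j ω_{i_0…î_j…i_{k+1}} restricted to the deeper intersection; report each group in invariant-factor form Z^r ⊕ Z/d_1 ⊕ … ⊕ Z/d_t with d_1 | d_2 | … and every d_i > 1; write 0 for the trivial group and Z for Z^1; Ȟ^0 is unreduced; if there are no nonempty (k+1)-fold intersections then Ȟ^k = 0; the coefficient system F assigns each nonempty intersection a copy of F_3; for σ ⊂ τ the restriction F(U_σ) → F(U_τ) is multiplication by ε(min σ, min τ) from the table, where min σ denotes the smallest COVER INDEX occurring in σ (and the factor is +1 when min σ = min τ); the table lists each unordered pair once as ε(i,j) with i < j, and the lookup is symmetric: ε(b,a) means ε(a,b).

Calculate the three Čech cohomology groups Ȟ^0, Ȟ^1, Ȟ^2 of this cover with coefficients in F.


Ȟ^0 ≅ Z/3, Ȟ^1 ≅ Z/3 and Ȟ^2 ≅ 0

intersection data:
  U12={p1} U15={p3} U23={p2} U34={p8,p11} U45={p5}
C dims 5,5; δ0: rk_F3 4
Ȟ^0 = (5 − 4) − 0 = 1, so Ȟ^0 ≅ Z/3
Ȟ^1 = (5 − 0) − 4 = 1, so Ȟ^1 ≅ Z/3
Ȟ^2 = (0 − 0) − 0 = 0, so Ȟ^2 ≅ 0


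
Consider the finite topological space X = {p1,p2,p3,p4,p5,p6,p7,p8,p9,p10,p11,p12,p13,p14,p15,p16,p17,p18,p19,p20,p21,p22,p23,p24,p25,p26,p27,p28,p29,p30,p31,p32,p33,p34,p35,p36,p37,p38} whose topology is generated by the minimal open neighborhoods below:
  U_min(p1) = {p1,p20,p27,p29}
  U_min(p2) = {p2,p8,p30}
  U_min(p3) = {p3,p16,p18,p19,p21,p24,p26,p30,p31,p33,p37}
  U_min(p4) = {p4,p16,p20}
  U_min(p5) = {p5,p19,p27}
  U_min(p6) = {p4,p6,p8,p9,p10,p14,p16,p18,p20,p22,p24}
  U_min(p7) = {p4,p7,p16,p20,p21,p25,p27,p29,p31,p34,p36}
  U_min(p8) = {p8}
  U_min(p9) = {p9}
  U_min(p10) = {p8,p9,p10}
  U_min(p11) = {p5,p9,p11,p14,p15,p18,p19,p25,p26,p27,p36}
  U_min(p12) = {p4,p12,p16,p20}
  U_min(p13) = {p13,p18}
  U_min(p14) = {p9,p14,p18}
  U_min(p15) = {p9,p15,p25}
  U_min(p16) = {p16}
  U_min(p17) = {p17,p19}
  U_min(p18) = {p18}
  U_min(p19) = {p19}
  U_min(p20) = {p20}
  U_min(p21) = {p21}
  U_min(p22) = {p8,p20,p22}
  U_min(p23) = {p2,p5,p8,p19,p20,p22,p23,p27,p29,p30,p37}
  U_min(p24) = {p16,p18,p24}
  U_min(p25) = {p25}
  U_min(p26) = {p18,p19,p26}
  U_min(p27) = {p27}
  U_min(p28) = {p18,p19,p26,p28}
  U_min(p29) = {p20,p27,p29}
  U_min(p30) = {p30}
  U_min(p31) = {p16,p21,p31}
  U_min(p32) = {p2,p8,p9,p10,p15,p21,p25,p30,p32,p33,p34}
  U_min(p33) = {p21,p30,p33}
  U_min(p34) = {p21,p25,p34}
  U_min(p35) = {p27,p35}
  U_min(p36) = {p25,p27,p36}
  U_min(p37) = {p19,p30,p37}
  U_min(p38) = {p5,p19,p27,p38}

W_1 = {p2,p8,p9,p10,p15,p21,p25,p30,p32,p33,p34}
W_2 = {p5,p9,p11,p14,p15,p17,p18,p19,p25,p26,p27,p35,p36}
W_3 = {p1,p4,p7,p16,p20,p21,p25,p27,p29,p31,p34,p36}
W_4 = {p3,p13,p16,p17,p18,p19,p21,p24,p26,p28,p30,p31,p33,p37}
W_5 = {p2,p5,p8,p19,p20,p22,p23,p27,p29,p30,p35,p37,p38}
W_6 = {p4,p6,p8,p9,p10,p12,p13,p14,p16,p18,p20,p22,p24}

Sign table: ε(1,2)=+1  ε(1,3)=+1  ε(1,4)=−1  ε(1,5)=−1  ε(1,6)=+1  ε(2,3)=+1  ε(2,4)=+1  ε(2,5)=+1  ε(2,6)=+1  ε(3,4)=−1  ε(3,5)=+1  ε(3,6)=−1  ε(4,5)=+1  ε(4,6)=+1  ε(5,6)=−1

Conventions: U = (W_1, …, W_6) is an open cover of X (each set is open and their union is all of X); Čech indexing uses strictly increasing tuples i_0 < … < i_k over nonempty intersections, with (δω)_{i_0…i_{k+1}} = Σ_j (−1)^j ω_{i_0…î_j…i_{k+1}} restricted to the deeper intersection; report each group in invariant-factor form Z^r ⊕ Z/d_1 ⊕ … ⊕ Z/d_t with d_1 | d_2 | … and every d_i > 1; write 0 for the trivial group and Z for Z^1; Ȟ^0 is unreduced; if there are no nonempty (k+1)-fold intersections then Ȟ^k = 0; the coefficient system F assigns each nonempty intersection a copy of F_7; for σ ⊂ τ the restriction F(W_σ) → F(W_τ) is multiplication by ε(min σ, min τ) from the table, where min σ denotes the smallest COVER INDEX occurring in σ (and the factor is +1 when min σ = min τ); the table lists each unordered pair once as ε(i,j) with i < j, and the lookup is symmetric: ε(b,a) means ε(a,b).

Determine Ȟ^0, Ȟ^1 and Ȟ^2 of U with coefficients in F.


intersection data:
  W12={p9,p15,p25} W13={p21,p25,p34} W14={p21,p30,p33} W15={p2,p8,p30} W16={p8,p9,p10} W23={p25,p27,p36} W24={p17,p18,p19,p26} W25={p5,p19,p27,p35} W26={p9,p14,p18} W34={p16,p21,p31} W35={p20,p27,p29} W36={p4,p16,p20} W45={p19,p30,p37} W46={p13,p16,p18,p24} W56={p8,p20,p22}
  W123={p25} W126={p9} W134={p21} W145={p30} W156={p8} W235={p27} W245={p19} W246={p18} W346={p16} W356={p20}
C dims 6,15,10; δ0: rk_F7 6; δ1: rk_F7 9
Ȟ^0 = (6 − 6) − 0 = 0, so Ȟ^0 ≅ 0
Ȟ^1 = (15 − 9) − 6 = 0, so Ȟ^1 ≅ 0
Ȟ^2 = (10 − 0) − 9 = 1, so Ȟ^2 ≅ Z/7

Ȟ^0 ≅ 0, Ȟ^1 ≅ 0, Ȟ^2 ≅ Z/7


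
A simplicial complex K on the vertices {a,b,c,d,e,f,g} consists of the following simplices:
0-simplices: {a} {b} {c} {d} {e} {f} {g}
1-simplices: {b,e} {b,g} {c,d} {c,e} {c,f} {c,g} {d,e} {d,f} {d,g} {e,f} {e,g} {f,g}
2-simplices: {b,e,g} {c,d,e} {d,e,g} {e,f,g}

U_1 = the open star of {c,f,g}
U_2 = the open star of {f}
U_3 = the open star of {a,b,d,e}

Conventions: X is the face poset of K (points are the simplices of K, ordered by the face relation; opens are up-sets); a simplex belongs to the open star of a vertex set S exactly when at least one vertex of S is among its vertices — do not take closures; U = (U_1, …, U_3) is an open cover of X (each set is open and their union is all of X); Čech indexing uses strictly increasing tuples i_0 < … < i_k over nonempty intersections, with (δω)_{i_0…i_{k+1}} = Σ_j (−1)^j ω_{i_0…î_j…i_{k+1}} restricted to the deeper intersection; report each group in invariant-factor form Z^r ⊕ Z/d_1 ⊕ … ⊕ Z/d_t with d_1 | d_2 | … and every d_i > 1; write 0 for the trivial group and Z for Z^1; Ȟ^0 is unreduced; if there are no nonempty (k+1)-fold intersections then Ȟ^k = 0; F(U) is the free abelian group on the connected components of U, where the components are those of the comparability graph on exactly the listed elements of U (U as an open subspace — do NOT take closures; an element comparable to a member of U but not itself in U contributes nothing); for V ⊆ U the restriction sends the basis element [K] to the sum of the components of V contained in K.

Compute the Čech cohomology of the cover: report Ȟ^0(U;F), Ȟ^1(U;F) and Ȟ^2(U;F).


Ȟ^0 = Z^2,  Ȟ^1 = Z^2,  Ȟ^2 = 0

nonempty intersections:
  U1={{c},{f},{g},{b,g},{c,d},{c,e},{c,f},{c,g},{d,f},{d,g},{e,f},{e,g},{f,g},{b,e,g},{c,d,e},{d,e,g},{e,f,g}} U2={{f},{c,f},{d,f},{e,f},{f,g},{e,f,g}} U3={{a},{b},{d},{e},{b,e},{b,g},{c,d},{c,e},{d,e},{d,f},{d,g},{e,f},{e,g},{b,e,g},{c,d,e},{d,e,g},{e,f,g}}
  U12={{f},{c,f},{d,f},{e,f},{f,g},{e,f,g}} U13={{b,g},{c,d},{c,e},{d,f},{d,g},{e,f},{e,g},{b,e,g},{c,d,e},{d,e,g},{e,f,g}} U23={{d,f},{e,f},{e,f,g}}
  U123={{d,f},{e,f},{e,f,g}}
components per intersection:
  U1: {{c},{f},{g},{b,g},{c,d},{c,e},{c,f},{c,g},{d,f},{d,g},{e,f},{e,g},{f,g},{b,e,g},{c,d,e},{d,e,g},{e,f,g}}
  U2: {{f},{c,f},{d,f},{e,f},{f,g},{e,f,g}}
  U3: {{a}} {{b},{d},{e},{b,e},{b,g},{c,d},{c,e},{d,e},{d,f},{d,g},{e,f},{e,g},{b,e,g},{c,d,e},{d,e,g},{e,f,g}}
  U12: {{f},{c,f},{d,f},{e,f},{f,g},{e,f,g}}
  U13: {{b,g},{d,g},{e,f},{e,g},{b,e,g},{d,e,g},{e,f,g}} {{c,d},{c,e},{c,d,e}} {{d,f}}
  U23: {{d,f}} {{e,f},{e,f,g}}
  U123: {{d,f}} {{e,f},{e,f,g}}
C dims 4,6,2; δ0: rk 2, SNF 1^2; δ1: rk 2, SNF 1^2
Ȟ^0: (4−2)−0=2 ⇒ Z^2
Ȟ^1: (6−2)−2=2 ⇒ Z^2
Ȟ^2: (2−0)−2=0 ⇒ 0


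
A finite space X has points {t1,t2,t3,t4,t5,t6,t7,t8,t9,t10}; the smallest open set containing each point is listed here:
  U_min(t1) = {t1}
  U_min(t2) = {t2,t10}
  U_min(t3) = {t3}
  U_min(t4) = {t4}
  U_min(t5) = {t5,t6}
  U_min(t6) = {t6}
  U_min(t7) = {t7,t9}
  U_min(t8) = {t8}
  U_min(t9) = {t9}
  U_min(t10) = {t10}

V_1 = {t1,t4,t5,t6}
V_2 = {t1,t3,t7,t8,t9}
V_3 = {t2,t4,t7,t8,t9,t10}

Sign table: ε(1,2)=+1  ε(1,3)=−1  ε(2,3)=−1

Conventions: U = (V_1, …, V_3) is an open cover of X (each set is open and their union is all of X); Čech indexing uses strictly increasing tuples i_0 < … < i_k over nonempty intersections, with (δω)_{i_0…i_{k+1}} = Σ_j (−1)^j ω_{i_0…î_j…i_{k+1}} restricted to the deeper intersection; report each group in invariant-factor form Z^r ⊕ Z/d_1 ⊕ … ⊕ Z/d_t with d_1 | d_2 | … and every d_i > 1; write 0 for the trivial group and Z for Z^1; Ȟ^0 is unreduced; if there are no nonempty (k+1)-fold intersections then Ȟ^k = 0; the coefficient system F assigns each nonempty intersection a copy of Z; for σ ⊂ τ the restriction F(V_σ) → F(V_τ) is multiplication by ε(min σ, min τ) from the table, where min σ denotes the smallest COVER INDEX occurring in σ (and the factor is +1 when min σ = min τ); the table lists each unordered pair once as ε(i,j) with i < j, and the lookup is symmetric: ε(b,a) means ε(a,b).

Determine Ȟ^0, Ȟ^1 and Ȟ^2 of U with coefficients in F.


Ȟ^0 = Z; Ȟ^1 = Z; Ȟ^2 = 0

nerve simplices:
  V12={t1} V13={t4} V23={t7,t8,t9}
C dims 3,3; δ0: rk 2, SNF 1^2
degree 0: 3−2−0 = 1 → Ȟ^0 ≅ Z
degree 1: 3−0−2 = 1 → Ȟ^1 ≅ Z
degree 2: 0−0−0 = 0 → Ȟ^2 ≅ 0


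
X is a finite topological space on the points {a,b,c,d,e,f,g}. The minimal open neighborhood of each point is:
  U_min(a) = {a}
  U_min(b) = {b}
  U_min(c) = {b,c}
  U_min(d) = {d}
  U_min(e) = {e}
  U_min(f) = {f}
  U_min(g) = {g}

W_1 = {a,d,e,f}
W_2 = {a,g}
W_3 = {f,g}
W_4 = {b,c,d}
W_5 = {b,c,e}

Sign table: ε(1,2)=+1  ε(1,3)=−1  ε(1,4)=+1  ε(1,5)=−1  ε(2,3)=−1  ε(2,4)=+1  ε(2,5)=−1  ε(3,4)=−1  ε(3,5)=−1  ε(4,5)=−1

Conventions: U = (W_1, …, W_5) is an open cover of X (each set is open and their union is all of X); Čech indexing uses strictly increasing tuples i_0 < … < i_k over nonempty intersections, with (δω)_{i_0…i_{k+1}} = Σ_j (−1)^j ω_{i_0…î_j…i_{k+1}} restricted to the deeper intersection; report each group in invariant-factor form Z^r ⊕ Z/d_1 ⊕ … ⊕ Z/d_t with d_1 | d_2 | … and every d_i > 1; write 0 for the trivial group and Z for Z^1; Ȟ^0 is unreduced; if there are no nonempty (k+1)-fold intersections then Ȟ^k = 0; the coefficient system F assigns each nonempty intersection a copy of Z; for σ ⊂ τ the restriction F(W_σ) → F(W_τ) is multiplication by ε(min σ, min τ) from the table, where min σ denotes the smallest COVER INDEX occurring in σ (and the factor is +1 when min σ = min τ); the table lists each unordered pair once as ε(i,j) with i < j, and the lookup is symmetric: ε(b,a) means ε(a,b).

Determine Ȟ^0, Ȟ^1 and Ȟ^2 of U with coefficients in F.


Ȟ^0 = Z, Ȟ^1 = Z^2 and Ȟ^2 = 0

cover nerve:
  W12={a} W13={f} W14={d} W15={e} W23={g} W45={b,c}
C dims 5,6; δ0: rk 4, SNF 1^4
Ȟ^0: (5−4)−0=1 ⇒ Z
Ȟ^1: (6−0)−4=2 ⇒ Z^2
Ȟ^2: (0−0)−0=0 ⇒ 0


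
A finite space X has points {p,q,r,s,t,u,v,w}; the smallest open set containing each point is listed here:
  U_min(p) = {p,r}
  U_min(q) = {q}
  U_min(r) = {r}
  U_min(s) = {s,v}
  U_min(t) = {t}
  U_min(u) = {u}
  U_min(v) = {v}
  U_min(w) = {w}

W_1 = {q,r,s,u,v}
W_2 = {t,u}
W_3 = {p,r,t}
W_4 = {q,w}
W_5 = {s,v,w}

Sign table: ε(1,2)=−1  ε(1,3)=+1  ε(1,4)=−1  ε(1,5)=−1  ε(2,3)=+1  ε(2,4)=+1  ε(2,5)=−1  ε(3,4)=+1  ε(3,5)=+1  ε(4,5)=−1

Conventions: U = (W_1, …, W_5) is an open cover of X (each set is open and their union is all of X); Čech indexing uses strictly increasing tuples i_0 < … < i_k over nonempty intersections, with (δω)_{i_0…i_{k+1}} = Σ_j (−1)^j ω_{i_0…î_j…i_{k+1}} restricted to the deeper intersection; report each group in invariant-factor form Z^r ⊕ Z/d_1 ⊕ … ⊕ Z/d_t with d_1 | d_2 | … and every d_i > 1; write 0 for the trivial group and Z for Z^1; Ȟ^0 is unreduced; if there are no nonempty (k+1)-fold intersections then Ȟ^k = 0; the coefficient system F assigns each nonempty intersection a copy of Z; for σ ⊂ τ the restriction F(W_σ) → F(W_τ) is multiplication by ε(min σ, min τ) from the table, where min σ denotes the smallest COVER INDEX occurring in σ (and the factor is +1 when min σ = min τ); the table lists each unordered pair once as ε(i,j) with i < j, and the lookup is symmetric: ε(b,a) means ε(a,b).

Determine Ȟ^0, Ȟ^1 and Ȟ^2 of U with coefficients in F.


nerve of the cover:
  W12={u} W13={r} W14={q} W15={s,v} W23={t} W45={w}
C dims 5,6; δ0: rk 5, SNF 1^4·2
Ȟ^0 = (5 − 5) − 0 = 0, so Ȟ^0 ≅ 0
Ȟ^1 = (6 − 0) − 5 = 1 plus torsion [2], so Ȟ^1 ≅ Z ⊕ Z/2
Ȟ^2 = (0 − 0) − 0 = 0, so Ȟ^2 ≅ 0

Ȟ^0 ≅ 0,  Ȟ^1 ≅ Z ⊕ Z/2,  Ȟ^2 ≅ 0
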